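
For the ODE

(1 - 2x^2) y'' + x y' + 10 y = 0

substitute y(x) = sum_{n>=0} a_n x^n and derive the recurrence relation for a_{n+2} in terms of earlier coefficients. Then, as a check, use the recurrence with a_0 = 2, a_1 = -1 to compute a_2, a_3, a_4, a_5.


Substitute y = sum_n a_n x^n.
(1 - 2 x^2) y'' contributes (n+2)(n+1) a_{n+2} - 2 n(n-1) a_n at x^n.
x y'(x) contributes n a_n at x^n.
10 y(x) contributes 10 a_n at x^n.
Matching x^n: (n+2)(n+1) a_{n+2} + (-2 n(n-1) + n + 10) a_n = 0.
Thus a_{n+2} = (2 n(n-1) - n - 10) / ((n+1)(n+2)) * a_n.

Check with a_0 = 2, a_1 = -1 (apply the recurrence for n = 0, 1, 2, 3): a_0 = 2, a_1 = -1, a_2 = -10, a_3 = 11/6, a_4 = 20/3, a_5 = -11/120.

a_(n+2) = (2 n(n-1) - n - 10) / ((n+1)(n+2)) * a_n; check: a_0 = 2, a_1 = -1, a_2 = -10, a_3 = 11/6, a_4 = 20/3, a_5 = -11/120


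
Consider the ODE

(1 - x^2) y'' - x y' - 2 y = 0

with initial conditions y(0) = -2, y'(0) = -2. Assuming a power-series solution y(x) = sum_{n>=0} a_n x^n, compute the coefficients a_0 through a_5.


Ansatz: y(x) = sum_{n>=0} a_n x^n, so y'(x) = sum_{n>=1} n a_n x^(n-1) and y''(x) = sum_{n>=2} n(n-1) a_n x^(n-2).
Substitute into P(x) y'' + Q(x) y' + R(x) y = 0 with P(x) = 1 - x^2, Q(x) = -x, R(x) = -2, and match powers of x.
Initial conditions: a_0 = -2, a_1 = -2.
Setting the coefficient of each power of x to zero and solving order by order (substituting the coefficients already found):
  x^0: 2 a_2 - 2 a_0 = 0  ->  2 a_2 = 2 a_0 = -4  ->  a_2 = -2
  x^1: 6 a_3 - 3 a_1 = 0  ->  6 a_3 = 3 a_1 = -6  ->  a_3 = -1
  x^2: 12 a_4 - 6 a_2 = 0  ->  12 a_4 = 6 a_2 = -12  ->  a_4 = -1
  x^3: 20 a_5 - 11 a_3 = 0  ->  20 a_5 = 11 a_3 = -11  ->  a_5 = -11/20
Truncated series: y(x) = -2 - 2 x - 2 x^2 - x^3 - x^4 - (11/20) x^5 + O(x^6).

a_0 = -2; a_1 = -2; a_2 = -2; a_3 = -1; a_4 = -1; a_5 = -11/20


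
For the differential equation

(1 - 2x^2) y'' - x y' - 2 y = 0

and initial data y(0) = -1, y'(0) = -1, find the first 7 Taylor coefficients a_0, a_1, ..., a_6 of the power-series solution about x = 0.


Ansatz: y(x) = sum_{n>=0} a_n x^n, so y'(x) = sum_{n>=1} n a_n x^(n-1) and y''(x) = sum_{n>=2} n(n-1) a_n x^(n-2).
Substitute into P(x) y'' + Q(x) y' + R(x) y = 0 with P(x) = 1 - 2x^2, Q(x) = -x, R(x) = -2, and match powers of x.
Initial conditions: a_0 = -1, a_1 = -1.
Setting the coefficient of each power of x to zero and solving order by order (substituting the coefficients already found):
  x^0: 2 a_2 - 2 a_0 = 0  ->  2 a_2 = 2 a_0 = -2  ->  a_2 = -1
  x^1: 6 a_3 - 3 a_1 = 0  ->  6 a_3 = 3 a_1 = -3  ->  a_3 = -1/2
  x^2: 12 a_4 - 8 a_2 = 0  ->  12 a_4 = 8 a_2 = -8  ->  a_4 = -2/3
  x^3: 20 a_5 - 17 a_3 = 0  ->  20 a_5 = 17 a_3 = -17/2  ->  a_5 = -17/40
  x^4: 30 a_6 - 30 a_4 = 0  ->  30 a_6 = 30 a_4 = -20  ->  a_6 = -2/3
Truncated series: y(x) = -1 - x - x^2 - (1/2) x^3 - (2/3) x^4 - (17/40) x^5 - (2/3) x^6 + O(x^7).

a_0 = -1; a_1 = -1; a_2 = -1; a_3 = -1/2; a_4 = -2/3; a_5 = -17/40; a_6 = -2/3


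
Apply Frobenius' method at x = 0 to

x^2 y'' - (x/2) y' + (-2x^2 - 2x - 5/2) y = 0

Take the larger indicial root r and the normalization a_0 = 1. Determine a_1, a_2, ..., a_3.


Write in Frobenius form y'' + (p(x)/x) y' + (q(x)/x^2) y = 0:
  p(x) = -1/2,  q(x) = -2x^2 - 2x - 5/2.
Indicial equation: r(r-1) + (-1/2) r + (-5/2) = 0 -> roots r_1 = 5/2, r_2 = -1.
Take r = r_1 = 5/2. Let y(x) = x^r sum_{n>=0} a_n x^n with a_0 = 1.
Substitute y = x^r sum a_n x^n and match x^{r+n}. The recurrence is
  D(n) a_n - 2 a_{n-1} - 2 a_{n-2} = 0,  where D(n) = (r+n)(r+n-1) + (-1/2)(r+n) + (-5/2).
  a_n = [2 a_{n-1} + 2 a_{n-2}] / D(n).
Since the indicial polynomial factors as (r - r_1)(r - r_2), D(n) = (r_1 + n - r_1)(r_1 + n - r_2) = n(n + 7/2).
Evaluating step by step (a_0 = 1):
  n = 1: D(1) = 1(1 + 7/2) = 9/2; numerator = 2(1) = 2; a_1 = (2)/(9/2) = 4/9
  n = 2: D(2) = 2(2 + 7/2) = 11; numerator = 2(4/9) + 2(1) = 26/9; a_2 = (26/9)/(11) = 26/99
  n = 3: D(3) = 3(3 + 7/2) = 39/2; numerator = 2(26/99) + 2(4/9) = 140/99; a_3 = (140/99)/(39/2) = 280/3861

r = 5/2; a_0 = 1; a_1 = 4/9; a_2 = 26/99; a_3 = 280/3861


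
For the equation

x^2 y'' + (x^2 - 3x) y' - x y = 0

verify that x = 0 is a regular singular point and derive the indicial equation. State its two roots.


Divide by x^2 to reach normal form y'' + P_1(x) y' + P_2(x) y = 0 with P_1(x) = 1 - 3/x and P_2(x) = -1/x.
x = 0 is a singular point because the y'-coefficient 1 - 3/x has a pole at x = 0 and the y-coefficient -1/x has a pole at x = 0.
It is a regular singular point because x P_1(x) = p(x) = x - 3 and x^2 P_2(x) = q(x) = -x are polynomials, hence analytic at x = 0.
p(0) = -3,  q(0) = 0.
Indicial equation: r(r-1) + p(0) r + q(0) = 0, i.e. r^2 + (p(0) - 1) r + q(0) = 0, i.e. r^2 - 4 r = 0.
Discriminant: (-4)^2 - 4(0) = 16, so r = (4 ± 4)/2.
Solving: r_1 = 4, r_2 = 0.

indicial: r^2 - 4 r = 0; roots r_1 = 4, r_2 = 0


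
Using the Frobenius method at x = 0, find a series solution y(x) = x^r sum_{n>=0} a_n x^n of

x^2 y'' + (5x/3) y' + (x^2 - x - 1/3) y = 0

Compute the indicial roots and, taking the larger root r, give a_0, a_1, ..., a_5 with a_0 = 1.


Write in Frobenius form y'' + (p(x)/x) y' + (q(x)/x^2) y = 0:
  p(x) = 5/3,  q(x) = x^2 - x - 1/3.
Indicial equation: r(r-1) + (5/3) r + (-1/3) = 0 -> roots r_1 = 1/3, r_2 = -1.
Take r = r_1 = 1/3. Let y(x) = x^r sum_{n>=0} a_n x^n with a_0 = 1.
Substitute y = x^r sum a_n x^n and match x^{r+n}. The recurrence is
  D(n) a_n - 1 a_{n-1} + 1 a_{n-2} = 0,  where D(n) = (r+n)(r+n-1) + (5/3)(r+n) + (-1/3).
  a_n = [1 a_{n-1} - 1 a_{n-2}] / D(n).
Since the indicial polynomial factors as (r - r_1)(r - r_2), D(n) = (r_1 + n - r_1)(r_1 + n - r_2) = n(n + 4/3).
Evaluating step by step (a_0 = 1):
  n = 1: D(1) = 1(1 + 4/3) = 7/3; numerator = 1(1) = 1; a_1 = (1)/(7/3) = 3/7
  n = 2: D(2) = 2(2 + 4/3) = 20/3; numerator = 1(3/7) - 1(1) = -4/7; a_2 = (-4/7)/(20/3) = -3/35
  n = 3: D(3) = 3(3 + 4/3) = 13; numerator = 1(-3/35) - 1(3/7) = -18/35; a_3 = (-18/35)/(13) = -18/455
  n = 4: D(4) = 4(4 + 4/3) = 64/3; numerator = 1(-18/455) - 1(-3/35) = 3/65; a_4 = (3/65)/(64/3) = 9/4160
  n = 5: D(5) = 5(5 + 4/3) = 95/3; numerator = 1(9/4160) - 1(-18/455) = 243/5824; a_5 = (243/5824)/(95/3) = 729/553280

r = 1/3; a_0 = 1; a_1 = 3/7; a_2 = -3/35; a_3 = -18/455; a_4 = 9/4160; a_5 = 729/553280


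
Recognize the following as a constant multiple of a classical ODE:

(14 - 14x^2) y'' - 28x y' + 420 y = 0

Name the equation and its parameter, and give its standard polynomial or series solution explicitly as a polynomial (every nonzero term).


All three coefficients share the factor 14; dividing through by 14 gives  (1 - x^2) y'' - 2x y' + 30 y = 0.
This matches the Legendre equation (1 - x^2) y'' - 2x y' + n(n+1) y = 0 (note the -2x y' term) with n(n+1) = 30, so n = 5; the polynomial solution is P_5(x).
With y = sum_k a_k x^k, matching x^k gives (k+2)(k+1) a_{k+2} = [k(k+1) - n(n+1)] a_k = (k - 5)(k + 6) a_k. The right side vanishes at k = 5, so the series with the parity of 5 terminates at degree 5.
Standard normalization (P_n(1) = 1): leading coefficient (2n)!/(2^n (n!)^2) = 3628800/(32*14400) = 63/8, so a_5 = 63/8. Work downward with a_k = (k+1)(k+2) a_{k+2} / ((k - 5)(k + 6)):
  a_3 = (4)(5)(63/8) / ((3 - 5)(3 + 6)) = (315/2)/(-18) = -35/4
  a_1 = (2)(3)(-35/4) / ((1 - 5)(1 + 6)) = (-105/2)/(-28) = 15/8
Hence P_5(x) = 63 x^5/8 - 35 x^3/4 + 15 x/8.

P_5(x); series = 63 x^5/8 - 35 x^3/4 + 15 x/8


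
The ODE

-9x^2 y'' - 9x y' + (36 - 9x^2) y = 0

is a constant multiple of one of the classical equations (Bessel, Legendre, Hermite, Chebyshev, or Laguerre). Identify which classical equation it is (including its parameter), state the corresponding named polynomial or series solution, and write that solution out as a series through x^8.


All three coefficients share the factor -9; dividing through by -9 gives  x^2 y'' + x y' + (x^2 - 4) y = 0.
This matches the Bessel equation x^2 y'' + x y' + (x^2 - nu^2) y = 0 with nu^2 = 4, so nu = 2; the solution bounded at x = 0 is J_2(x).
Frobenius at x = 0: indicial roots ±nu; for r = nu the recurrence k(k + 2nu) c_k = -c_{k-2} gives the standard series J_nu(x) = sum_{k>=0} (-1)^k / (k! (k+nu)!) (x/2)^(2k+nu). Evaluate the first 4 terms:
  k = 0: (-1)^0 / (0! * 2! * 2^2) x^2 = 1/(1*2*4) x^2 = (1/8) x^2
  k = 1: (-1)^1 / (1! * 3! * 2^4) x^4 = -1/(1*6*16) x^4 = (-1/96) x^4
  k = 2: (-1)^2 / (2! * 4! * 2^6) x^6 = 1/(2*24*64) x^6 = (1/3072) x^6
  k = 3: (-1)^3 / (3! * 5! * 2^8) x^8 = -1/(6*120*256) x^8 = (-1/184320) x^8
Hence J_2(x) = -x^8/184320 + x^6/3072 - x^4/96 + x^2/8 + ....

J_2(x); series = -x^8/184320 + x^6/3072 - x^4/96 + x^2/8


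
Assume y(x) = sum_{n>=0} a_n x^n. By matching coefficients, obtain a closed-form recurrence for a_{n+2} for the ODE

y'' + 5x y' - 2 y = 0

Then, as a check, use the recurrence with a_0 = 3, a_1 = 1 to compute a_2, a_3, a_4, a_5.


Substitute y = sum_n a_n x^n.
y''(x) has coefficient (n+2)(n+1) a_{n+2} at x^n;
5 x y'(x) has coefficient 5 n a_n at x^n (shift);
-2 y(x) has coefficient -2 a_n at x^n.
Matching x^n: (n+2)(n+1) a_{n+2} + (5n - 2) a_n = 0.
Thus a_{n+2} = (-5n + 2) / ((n+1)(n+2)) * a_n.

Check with a_0 = 3, a_1 = 1 (apply the recurrence for n = 0, 1, 2, 3): a_0 = 3, a_1 = 1, a_2 = 3, a_3 = -1/2, a_4 = -2, a_5 = 13/40.

a_(n+2) = (-5n + 2) / ((n+1)(n+2)) * a_n; check: a_0 = 3, a_1 = 1, a_2 = 3, a_3 = -1/2, a_4 = -2, a_5 = 13/40


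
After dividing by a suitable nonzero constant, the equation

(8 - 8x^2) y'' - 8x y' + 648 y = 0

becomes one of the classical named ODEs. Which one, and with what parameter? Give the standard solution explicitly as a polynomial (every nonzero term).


All three coefficients share the factor 8; dividing through by 8 gives  (1 - x^2) y'' - x y' + 81 y = 0.
This matches the Chebyshev equation (1 - x^2) y'' - x y' + n^2 y = 0 (note the -x y' term, not -2x y') with n^2 = 81, so n = 9; the polynomial solution is T_9(x).
With y = sum_k a_k x^k, matching x^k gives (k+2)(k+1) a_{k+2} = (k^2 - n^2) a_k = (k - 9)(k + 9) a_k. The right side vanishes at k = 9, so the series with the parity of 9 terminates at degree 9.
Standard normalization: leading coefficient of T_n is 2^(n-1), so a_9 = 2^8 = 256. Work downward with a_k = (k+1)(k+2) a_{k+2} / ((k - 9)(k + 9)):
  a_7 = (8)(9)(256) / ((7 - 9)(7 + 9)) = 18432/(-32) = -576
  a_5 = (6)(7)(-576) / ((5 - 9)(5 + 9)) = -24192/(-56) = 432
  a_3 = (4)(5)(432) / ((3 - 9)(3 + 9)) = 8640/(-72) = -120
  a_1 = (2)(3)(-120) / ((1 - 9)(1 + 9)) = -720/(-80) = 9
Hence T_9(x) = 256 x^9 - 576 x^7 + 432 x^5 - 120 x^3 + 9 x.

T_9(x); series = 256 x^9 - 576 x^7 + 432 x^5 - 120 x^3 + 9 x


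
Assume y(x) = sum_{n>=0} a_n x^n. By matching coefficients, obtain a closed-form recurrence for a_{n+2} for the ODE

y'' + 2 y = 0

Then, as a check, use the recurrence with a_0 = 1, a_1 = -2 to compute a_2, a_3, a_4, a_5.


Substitute y = sum_n a_n x^n into y'' + (const) y = 0.
y''(x) = sum_{n>=0} (n+2)(n+1) a_{n+2} x^n.
The ODE becomes sum_n [(n+2)(n+1) a_{n+2} + 2 a_n] x^n = 0.
Setting each coefficient to zero gives the recurrence:
  (n+2)(n+1) a_{n+2} + 2 a_n = 0,
  a_{n+2} = -2 / ((n+1)(n+2)) a_n.

Check with a_0 = 1, a_1 = -2 (apply the recurrence for n = 0, 1, 2, 3): a_0 = 1, a_1 = -2, a_2 = -1, a_3 = 2/3, a_4 = 1/6, a_5 = -1/15.

a_{n+2} = -2/((n+1)(n+2)) * a_n; check: a_0 = 1, a_1 = -2, a_2 = -1, a_3 = 2/3, a_4 = 1/6, a_5 = -1/15


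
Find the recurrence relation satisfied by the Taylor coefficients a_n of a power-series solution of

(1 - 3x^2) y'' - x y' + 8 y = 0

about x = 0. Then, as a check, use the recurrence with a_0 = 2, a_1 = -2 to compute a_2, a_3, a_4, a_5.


Substitute y = sum_n a_n x^n.
(1 - 3 x^2) y'' contributes (n+2)(n+1) a_{n+2} - 3 n(n-1) a_n at x^n.
-x y'(x) contributes -n a_n at x^n.
8 y(x) contributes 8 a_n at x^n.
Matching x^n: (n+2)(n+1) a_{n+2} + (-3 n(n-1) - n + 8) a_n = 0.
Thus a_{n+2} = (3 n(n-1) + n - 8) / ((n+1)(n+2)) * a_n.

Check with a_0 = 2, a_1 = -2 (apply the recurrence for n = 0, 1, 2, 3): a_0 = 2, a_1 = -2, a_2 = -8, a_3 = 7/3, a_4 = 0, a_5 = 91/60.

a_(n+2) = (3 n(n-1) + n - 8) / ((n+1)(n+2)) * a_n; check: a_0 = 2, a_1 = -2, a_2 = -8, a_3 = 7/3, a_4 = 0, a_5 = 91/60


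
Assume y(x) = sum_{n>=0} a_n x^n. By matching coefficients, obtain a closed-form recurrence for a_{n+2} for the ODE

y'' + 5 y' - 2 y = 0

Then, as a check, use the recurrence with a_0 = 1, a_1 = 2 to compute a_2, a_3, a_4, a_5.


Substitute y = sum_n a_n x^n.
y''(x) has coefficient (n+2)(n+1) a_{n+2} at x^n;
5 y'(x) has coefficient 5 (n+1) a_{n+1} at x^n;
-2 y(x) has coefficient -2 a_n at x^n.
Matching x^n: (n+2)(n+1) a_{n+2} + 5 (n+1) a_{n+1} - 2 a_n = 0.
Thus a_{n+2} = [-5 (n+1) a_{n+1} + 2 a_n] / ((n+1)(n+2)).

Check with a_0 = 1, a_1 = 2 (apply the recurrence for n = 0, 1, 2, 3): a_0 = 1, a_1 = 2, a_2 = -4, a_3 = 22/3, a_4 = -59/6, a_5 = 317/30.

a_(n+2) = [-5 (n+1) a_(n+1) + 2 a_n] / ((n+1)(n+2)); check: a_0 = 1, a_1 = 2, a_2 = -4, a_3 = 22/3, a_4 = -59/6, a_5 = 317/30


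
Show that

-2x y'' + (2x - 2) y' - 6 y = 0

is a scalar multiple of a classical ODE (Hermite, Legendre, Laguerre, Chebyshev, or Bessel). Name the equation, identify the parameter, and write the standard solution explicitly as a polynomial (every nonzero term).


All three coefficients share the factor -2; dividing through by -2 gives  x y'' + (1 - x) y' + 3 y = 0.
This matches the Laguerre equation x y'' + (1 - x) y' + n y = 0 with n = 3; the polynomial solution is L_3(x).
With y = sum_k a_k x^k, matching x^k gives (k+1)k a_{k+1} + (k+1) a_{k+1} - k a_k + n a_k = 0, i.e. (k+1)^2 a_{k+1} = (k - n) a_k = (k - 3) a_k. The right side vanishes at k = 3, so the series terminates at degree 3.
Standard normalization L_n(0) = 1 gives a_0 = 1. Work upward with a_{k+1} = (k - 3) a_k / (k+1)^2:
  a_1 = (0 - 3)(1) / 1^2 = -3/1 = -3
  a_2 = (1 - 3)(-3) / 2^2 = 6/4 = 3/2
  a_3 = (2 - 3)(3/2) / 3^2 = (-3/2)/9 = -1/6
Hence L_3(x) = -x^3/6 + 3 x^2/2 - 3 x + 1.

L_3(x); series = -x^3/6 + 3 x^2/2 - 3 x + 1


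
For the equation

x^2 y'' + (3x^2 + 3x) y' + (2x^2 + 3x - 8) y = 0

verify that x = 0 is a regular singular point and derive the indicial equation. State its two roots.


Divide by x^2 to reach normal form y'' + P_1(x) y' + P_2(x) y = 0 with P_1(x) = 3 + 3/x and P_2(x) = 2 + 3/x - 8/x^2.
x = 0 is a singular point because the y'-coefficient 3 + 3/x has a pole at x = 0 and the y-coefficient 2 + 3/x - 8/x^2 has a pole at x = 0.
It is a regular singular point because x P_1(x) = p(x) = 3x + 3 and x^2 P_2(x) = q(x) = 2x^2 + 3x - 8 are polynomials, hence analytic at x = 0.
p(0) = 3,  q(0) = -8.
Indicial equation: r(r-1) + p(0) r + q(0) = 0, i.e. r^2 + (p(0) - 1) r + q(0) = 0, i.e. r^2 + 2 r - 8 = 0.
Discriminant: (2)^2 - 4(-8) = 36, so r = (-2 ± 6)/2.
Solving: r_1 = 2, r_2 = -4.

indicial: r^2 + 2 r - 8 = 0; roots r_1 = 2, r_2 = -4


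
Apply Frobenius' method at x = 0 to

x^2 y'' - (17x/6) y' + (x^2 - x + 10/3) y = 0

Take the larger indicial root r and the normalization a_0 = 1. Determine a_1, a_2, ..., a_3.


Write in Frobenius form y'' + (p(x)/x) y' + (q(x)/x^2) y = 0:
  p(x) = -17/6,  q(x) = x^2 - x + 10/3.
Indicial equation: r(r-1) + (-17/6) r + (10/3) = 0 -> roots r_1 = 5/2, r_2 = 4/3.
Take r = r_1 = 5/2. Let y(x) = x^r sum_{n>=0} a_n x^n with a_0 = 1.
Substitute y = x^r sum a_n x^n and match x^{r+n}. The recurrence is
  D(n) a_n - 1 a_{n-1} + 1 a_{n-2} = 0,  where D(n) = (r+n)(r+n-1) + (-17/6)(r+n) + (10/3).
  a_n = [1 a_{n-1} - 1 a_{n-2}] / D(n).
Since the indicial polynomial factors as (r - r_1)(r - r_2), D(n) = (r_1 + n - r_1)(r_1 + n - r_2) = n(n + 7/6).
Evaluating step by step (a_0 = 1):
  n = 1: D(1) = 1(1 + 7/6) = 13/6; numerator = 1(1) = 1; a_1 = (1)/(13/6) = 6/13
  n = 2: D(2) = 2(2 + 7/6) = 19/3; numerator = 1(6/13) - 1(1) = -7/13; a_2 = (-7/13)/(19/3) = -21/247
  n = 3: D(3) = 3(3 + 7/6) = 25/2; numerator = 1(-21/247) - 1(6/13) = -135/247; a_3 = (-135/247)/(25/2) = -54/1235

r = 5/2; a_0 = 1; a_1 = 6/13; a_2 = -21/247; a_3 = -54/1235


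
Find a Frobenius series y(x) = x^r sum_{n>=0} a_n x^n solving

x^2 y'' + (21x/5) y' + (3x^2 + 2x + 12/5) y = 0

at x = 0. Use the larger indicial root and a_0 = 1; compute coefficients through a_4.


Write in Frobenius form y'' + (p(x)/x) y' + (q(x)/x^2) y = 0:
  p(x) = 21/5,  q(x) = 3x^2 + 2x + 12/5.
Indicial equation: r(r-1) + (21/5) r + (12/5) = 0 -> roots r_1 = -6/5, r_2 = -2.
Take r = r_1 = -6/5. Let y(x) = x^r sum_{n>=0} a_n x^n with a_0 = 1.
Substitute y = x^r sum a_n x^n and match x^{r+n}. The recurrence is
  D(n) a_n + 2 a_{n-1} + 3 a_{n-2} = 0,  where D(n) = (r+n)(r+n-1) + (21/5)(r+n) + (12/5).
  a_n = [-2 a_{n-1} - 3 a_{n-2}] / D(n).
Since the indicial polynomial factors as (r - r_1)(r - r_2), D(n) = (r_1 + n - r_1)(r_1 + n - r_2) = n(n + 4/5).
Evaluating step by step (a_0 = 1):
  n = 1: D(1) = 1(1 + 4/5) = 9/5; numerator = -2(1) = -2; a_1 = (-2)/(9/5) = -10/9
  n = 2: D(2) = 2(2 + 4/5) = 28/5; numerator = -2(-10/9) - 3(1) = -7/9; a_2 = (-7/9)/(28/5) = -5/36
  n = 3: D(3) = 3(3 + 4/5) = 57/5; numerator = -2(-5/36) - 3(-10/9) = 65/18; a_3 = (65/18)/(57/5) = 325/1026
  n = 4: D(4) = 4(4 + 4/5) = 96/5; numerator = -2(325/1026) - 3(-5/36) = -445/2052; a_4 = (-445/2052)/(96/5) = -2225/196992

r = -6/5; a_0 = 1; a_1 = -10/9; a_2 = -5/36; a_3 = 325/1026; a_4 = -2225/196992


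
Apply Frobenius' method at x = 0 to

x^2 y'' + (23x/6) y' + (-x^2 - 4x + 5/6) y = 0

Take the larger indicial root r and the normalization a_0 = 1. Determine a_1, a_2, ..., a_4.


Write in Frobenius form y'' + (p(x)/x) y' + (q(x)/x^2) y = 0:
  p(x) = 23/6,  q(x) = -x^2 - 4x + 5/6.
Indicial equation: r(r-1) + (23/6) r + (5/6) = 0 -> roots r_1 = -1/3, r_2 = -5/2.
Take r = r_1 = -1/3. Let y(x) = x^r sum_{n>=0} a_n x^n with a_0 = 1.
Substitute y = x^r sum a_n x^n and match x^{r+n}. The recurrence is
  D(n) a_n - 4 a_{n-1} - 1 a_{n-2} = 0,  where D(n) = (r+n)(r+n-1) + (23/6)(r+n) + (5/6).
  a_n = [4 a_{n-1} + 1 a_{n-2}] / D(n).
Since the indicial polynomial factors as (r - r_1)(r - r_2), D(n) = (r_1 + n - r_1)(r_1 + n - r_2) = n(n + 13/6).
Evaluating step by step (a_0 = 1):
  n = 1: D(1) = 1(1 + 13/6) = 19/6; numerator = 4(1) = 4; a_1 = (4)/(19/6) = 24/19
  n = 2: D(2) = 2(2 + 13/6) = 25/3; numerator = 4(24/19) + 1(1) = 115/19; a_2 = (115/19)/(25/3) = 69/95
  n = 3: D(3) = 3(3 + 13/6) = 31/2; numerator = 4(69/95) + 1(24/19) = 396/95; a_3 = (396/95)/(31/2) = 792/2945
  n = 4: D(4) = 4(4 + 13/6) = 74/3; numerator = 4(792/2945) + 1(69/95) = 5307/2945; a_4 = (5307/2945)/(74/3) = 15921/217930

r = -1/3; a_0 = 1; a_1 = 24/19; a_2 = 69/95; a_3 = 792/2945; a_4 = 15921/217930


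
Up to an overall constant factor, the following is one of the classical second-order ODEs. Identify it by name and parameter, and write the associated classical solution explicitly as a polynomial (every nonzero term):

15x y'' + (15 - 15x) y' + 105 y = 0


All three coefficients share the factor 15; dividing through by 15 gives  x y'' + (1 - x) y' + 7 y = 0.
This matches the Laguerre equation x y'' + (1 - x) y' + n y = 0 with n = 7; the polynomial solution is L_7(x).
With y = sum_k a_k x^k, matching x^k gives (k+1)k a_{k+1} + (k+1) a_{k+1} - k a_k + n a_k = 0, i.e. (k+1)^2 a_{k+1} = (k - n) a_k = (k - 7) a_k. The right side vanishes at k = 7, so the series terminates at degree 7.
Standard normalization L_n(0) = 1 gives a_0 = 1. Work upward with a_{k+1} = (k - 7) a_k / (k+1)^2:
  a_1 = (0 - 7)(1) / 1^2 = -7/1 = -7
  a_2 = (1 - 7)(-7) / 2^2 = 42/4 = 21/2
  a_3 = (2 - 7)(21/2) / 3^2 = (-105/2)/9 = -35/6
  a_4 = (3 - 7)(-35/6) / 4^2 = (70/3)/16 = 35/24
  a_5 = (4 - 7)(35/24) / 5^2 = (-35/8)/25 = -7/40
  a_6 = (5 - 7)(-7/40) / 6^2 = (7/20)/36 = 7/720
  a_7 = (6 - 7)(7/720) / 7^2 = (-7/720)/49 = -1/5040
Hence L_7(x) = -x^7/5040 + 7 x^6/720 - 7 x^5/40 + 35 x^4/24 - 35 x^3/6 + 21 x^2/2 - 7 x + 1.

L_7(x); series = -x^7/5040 + 7 x^6/720 - 7 x^5/40 + 35 x^4/24 - 35 x^3/6 + 21 x^2/2 - 7 x + 1


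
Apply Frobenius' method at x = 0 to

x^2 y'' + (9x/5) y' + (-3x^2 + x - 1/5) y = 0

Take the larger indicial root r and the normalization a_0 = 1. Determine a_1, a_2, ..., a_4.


Write in Frobenius form y'' + (p(x)/x) y' + (q(x)/x^2) y = 0:
  p(x) = 9/5,  q(x) = -3x^2 + x - 1/5.
Indicial equation: r(r-1) + (9/5) r + (-1/5) = 0 -> roots r_1 = 1/5, r_2 = -1.
Take r = r_1 = 1/5. Let y(x) = x^r sum_{n>=0} a_n x^n with a_0 = 1.
Substitute y = x^r sum a_n x^n and match x^{r+n}. The recurrence is
  D(n) a_n + 1 a_{n-1} - 3 a_{n-2} = 0,  where D(n) = (r+n)(r+n-1) + (9/5)(r+n) + (-1/5).
  a_n = [-1 a_{n-1} + 3 a_{n-2}] / D(n).
Since the indicial polynomial factors as (r - r_1)(r - r_2), D(n) = (r_1 + n - r_1)(r_1 + n - r_2) = n(n + 6/5).
Evaluating step by step (a_0 = 1):
  n = 1: D(1) = 1(1 + 6/5) = 11/5; numerator = -1(1) = -1; a_1 = (-1)/(11/5) = -5/11
  n = 2: D(2) = 2(2 + 6/5) = 32/5; numerator = -1(-5/11) + 3(1) = 38/11; a_2 = (38/11)/(32/5) = 95/176
  n = 3: D(3) = 3(3 + 6/5) = 63/5; numerator = -1(95/176) + 3(-5/11) = -335/176; a_3 = (-335/176)/(63/5) = -1675/11088
  n = 4: D(4) = 4(4 + 6/5) = 104/5; numerator = -1(-1675/11088) + 3(95/176) = 9815/5544; a_4 = (9815/5544)/(104/5) = 3775/44352

r = 1/5; a_0 = 1; a_1 = -5/11; a_2 = 95/176; a_3 = -1675/11088; a_4 = 3775/44352


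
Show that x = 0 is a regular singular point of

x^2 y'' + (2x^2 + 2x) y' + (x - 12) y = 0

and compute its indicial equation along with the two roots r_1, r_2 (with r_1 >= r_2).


Divide by x^2 to reach normal form y'' + P_1(x) y' + P_2(x) y = 0 with P_1(x) = 2 + 2/x and P_2(x) = 1/x - 12/x^2.
x = 0 is a singular point because the y'-coefficient 2 + 2/x has a pole at x = 0 and the y-coefficient 1/x - 12/x^2 has a pole at x = 0.
It is a regular singular point because x P_1(x) = p(x) = 2x + 2 and x^2 P_2(x) = q(x) = x - 12 are polynomials, hence analytic at x = 0.
p(0) = 2,  q(0) = -12.
Indicial equation: r(r-1) + p(0) r + q(0) = 0, i.e. r^2 + (p(0) - 1) r + q(0) = 0, i.e. r^2 + 1 r - 12 = 0.
Discriminant: (1)^2 - 4(-12) = 49, so r = (-1 ± 7)/2.
Solving: r_1 = 3, r_2 = -4.

indicial: r^2 + 1 r - 12 = 0; roots r_1 = 3, r_2 = -4


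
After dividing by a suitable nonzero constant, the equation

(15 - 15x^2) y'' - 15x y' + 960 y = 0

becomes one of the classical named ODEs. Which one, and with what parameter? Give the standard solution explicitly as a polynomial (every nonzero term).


All three coefficients share the factor 15; dividing through by 15 gives  (1 - x^2) y'' - x y' + 64 y = 0.
This matches the Chebyshev equation (1 - x^2) y'' - x y' + n^2 y = 0 (note the -x y' term, not -2x y') with n^2 = 64, so n = 8; the polynomial solution is T_8(x).
With y = sum_k a_k x^k, matching x^k gives (k+2)(k+1) a_{k+2} = (k^2 - n^2) a_k = (k - 8)(k + 8) a_k. The right side vanishes at k = 8, so the series with the parity of 8 terminates at degree 8.
Standard normalization: leading coefficient of T_n is 2^(n-1), so a_8 = 2^7 = 128. Work downward with a_k = (k+1)(k+2) a_{k+2} / ((k - 8)(k + 8)):
  a_6 = (7)(8)(128) / ((6 - 8)(6 + 8)) = 7168/(-28) = -256
  a_4 = (5)(6)(-256) / ((4 - 8)(4 + 8)) = -7680/(-48) = 160
  a_2 = (3)(4)(160) / ((2 - 8)(2 + 8)) = 1920/(-60) = -32
  a_0 = (1)(2)(-32) / ((0 - 8)(0 + 8)) = -64/(-64) = 1
Hence T_8(x) = 128 x^8 - 256 x^6 + 160 x^4 - 32 x^2 + 1.

T_8(x); series = 128 x^8 - 256 x^6 + 160 x^4 - 32 x^2 + 1


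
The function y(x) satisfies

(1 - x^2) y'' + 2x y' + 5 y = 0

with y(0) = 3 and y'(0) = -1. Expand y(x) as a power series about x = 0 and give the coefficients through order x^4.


Ansatz: y(x) = sum_{n>=0} a_n x^n, so y'(x) = sum_{n>=1} n a_n x^(n-1) and y''(x) = sum_{n>=2} n(n-1) a_n x^(n-2).
Substitute into P(x) y'' + Q(x) y' + R(x) y = 0 with P(x) = 1 - x^2, Q(x) = 2x, R(x) = 5, and match powers of x.
Initial conditions: a_0 = 3, a_1 = -1.
Setting the coefficient of each power of x to zero and solving order by order (substituting the coefficients already found):
  x^0: 2 a_2 + 5 a_0 = 0  ->  2 a_2 = -5 a_0 = -15  ->  a_2 = -15/2
  x^1: 6 a_3 + 7 a_1 = 0  ->  6 a_3 = -7 a_1 = 7  ->  a_3 = 7/6
  x^2: 12 a_4 + 7 a_2 = 0  ->  12 a_4 = -7 a_2 = 105/2  ->  a_4 = 35/8
Truncated series: y(x) = 3 - x - (15/2) x^2 + (7/6) x^3 + (35/8) x^4 + O(x^5).

a_0 = 3; a_1 = -1; a_2 = -15/2; a_3 = 7/6; a_4 = 35/8


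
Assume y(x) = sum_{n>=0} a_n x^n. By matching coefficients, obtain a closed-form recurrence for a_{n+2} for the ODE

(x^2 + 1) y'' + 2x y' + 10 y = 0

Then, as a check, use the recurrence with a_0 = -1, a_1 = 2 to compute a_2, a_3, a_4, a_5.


Substitute y = sum_n a_n x^n.
(1 + 1 x^2) y'' contributes (n+2)(n+1) a_{n+2} + n(n-1) a_n at x^n.
2 x y'(x) contributes 2 n a_n at x^n.
10 y(x) contributes 10 a_n at x^n.
Matching x^n: (n+2)(n+1) a_{n+2} + (n(n-1) + 2 n + 10) a_n = 0.
Thus a_{n+2} = (-n(n-1) - 2 n - 10) / ((n+1)(n+2)) * a_n.

Check with a_0 = -1, a_1 = 2 (apply the recurrence for n = 0, 1, 2, 3): a_0 = -1, a_1 = 2, a_2 = 5, a_3 = -4, a_4 = -20/3, a_5 = 22/5.

a_(n+2) = (-n(n-1) - 2 n - 10) / ((n+1)(n+2)) * a_n; check: a_0 = -1, a_1 = 2, a_2 = 5, a_3 = -4, a_4 = -20/3, a_5 = 22/5


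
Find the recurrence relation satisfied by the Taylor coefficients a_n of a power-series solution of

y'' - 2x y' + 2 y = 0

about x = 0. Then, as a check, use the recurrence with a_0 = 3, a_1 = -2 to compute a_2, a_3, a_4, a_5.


Substitute y = sum_n a_n x^n.
y''(x) has coefficient (n+2)(n+1) a_{n+2} at x^n;
-2 x y'(x) has coefficient -2 n a_n at x^n (shift);
2 y(x) has coefficient 2 a_n at x^n.
Matching x^n: (n+2)(n+1) a_{n+2} + (-2n + 2) a_n = 0.
Thus a_{n+2} = (2n - 2) / ((n+1)(n+2)) * a_n.

Check with a_0 = 3, a_1 = -2 (apply the recurrence for n = 0, 1, 2, 3): a_0 = 3, a_1 = -2, a_2 = -3, a_3 = 0, a_4 = -1/2, a_5 = 0.

a_(n+2) = (2n - 2) / ((n+1)(n+2)) * a_n; check: a_0 = 3, a_1 = -2, a_2 = -3, a_3 = 0, a_4 = -1/2, a_5 = 0


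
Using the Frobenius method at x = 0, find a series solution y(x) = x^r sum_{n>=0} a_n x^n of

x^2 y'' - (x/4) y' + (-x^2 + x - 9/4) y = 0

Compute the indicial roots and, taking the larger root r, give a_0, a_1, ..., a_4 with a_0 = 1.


Write in Frobenius form y'' + (p(x)/x) y' + (q(x)/x^2) y = 0:
  p(x) = -1/4,  q(x) = -x^2 + x - 9/4.
Indicial equation: r(r-1) + (-1/4) r + (-9/4) = 0 -> roots r_1 = 9/4, r_2 = -1.
Take r = r_1 = 9/4. Let y(x) = x^r sum_{n>=0} a_n x^n with a_0 = 1.
Substitute y = x^r sum a_n x^n and match x^{r+n}. The recurrence is
  D(n) a_n + 1 a_{n-1} - 1 a_{n-2} = 0,  where D(n) = (r+n)(r+n-1) + (-1/4)(r+n) + (-9/4).
  a_n = [-1 a_{n-1} + 1 a_{n-2}] / D(n).
Since the indicial polynomial factors as (r - r_1)(r - r_2), D(n) = (r_1 + n - r_1)(r_1 + n - r_2) = n(n + 13/4).
Evaluating step by step (a_0 = 1):
  n = 1: D(1) = 1(1 + 13/4) = 17/4; numerator = -1(1) = -1; a_1 = (-1)/(17/4) = -4/17
  n = 2: D(2) = 2(2 + 13/4) = 21/2; numerator = -1(-4/17) + 1(1) = 21/17; a_2 = (21/17)/(21/2) = 2/17
  n = 3: D(3) = 3(3 + 13/4) = 75/4; numerator = -1(2/17) + 1(-4/17) = -6/17; a_3 = (-6/17)/(75/4) = -8/425
  n = 4: D(4) = 4(4 + 13/4) = 29; numerator = -1(-8/425) + 1(2/17) = 58/425; a_4 = (58/425)/(29) = 2/425

r = 9/4; a_0 = 1; a_1 = -4/17; a_2 = 2/17; a_3 = -8/425; a_4 = 2/425


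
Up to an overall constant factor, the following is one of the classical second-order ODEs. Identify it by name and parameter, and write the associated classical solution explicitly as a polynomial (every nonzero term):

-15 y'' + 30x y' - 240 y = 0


All three coefficients share the factor -15; dividing through by -15 gives  y'' - 2x y' + 16 y = 0.
This matches the Hermite equation y'' - 2x y' + 2n y = 0 with 2n = 16, so n = 8; the polynomial solution is H_8(x).
With y = sum_k a_k x^k, matching x^k gives (k+2)(k+1) a_{k+2} = 2(k - n) a_k = 2(k - 8) a_k. The right side vanishes at k = 8, so the series with the parity of 8 terminates at degree 8.
Standard normalization: leading coefficient of H_n is 2^n, so a_8 = 2^8 = 256. Work downward with a_k = (k+1)(k+2) a_{k+2} / (2(k - n)):
  a_6 = (7)(8)(256) / (2(6 - 8)) = 14336/(-4) = -3584
  a_4 = (5)(6)(-3584) / (2(4 - 8)) = -107520/(-8) = 13440
  a_2 = (3)(4)(13440) / (2(2 - 8)) = 161280/(-12) = -13440
  a_0 = (1)(2)(-13440) / (2(0 - 8)) = -26880/(-16) = 1680
Hence H_8(x) = 256 x^8 - 3584 x^6 + 13440 x^4 - 13440 x^2 + 1680.

H_8(x); series = 256 x^8 - 3584 x^6 + 13440 x^4 - 13440 x^2 + 1680


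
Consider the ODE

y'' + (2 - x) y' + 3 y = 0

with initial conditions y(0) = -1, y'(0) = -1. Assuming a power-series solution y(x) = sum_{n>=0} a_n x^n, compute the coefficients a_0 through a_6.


Ansatz: y(x) = sum_{n>=0} a_n x^n, so y'(x) = sum_{n>=1} n a_n x^(n-1) and y''(x) = sum_{n>=2} n(n-1) a_n x^(n-2).
Substitute into P(x) y'' + Q(x) y' + R(x) y = 0 with P(x) = 1, Q(x) = 2 - x, R(x) = 3, and match powers of x.
Initial conditions: a_0 = -1, a_1 = -1.
Setting the coefficient of each power of x to zero and solving order by order (substituting the coefficients already found):
  x^0: 2 a_2 + 2 a_1 + 3 a_0 = 0  ->  2 a_2 = -2 a_1 - 3 a_0 = 5  ->  a_2 = 5/2
  x^1: 6 a_3 + 4 a_2 + 2 a_1 = 0  ->  6 a_3 = -4 a_2 - 2 a_1 = -8  ->  a_3 = -4/3
  x^2: 12 a_4 + 6 a_3 + a_2 = 0  ->  12 a_4 = -6 a_3 - a_2 = 11/2  ->  a_4 = 11/24
  x^3: 20 a_5 + 8 a_4 = 0  ->  20 a_5 = -8 a_4 = -11/3  ->  a_5 = -11/60
  x^4: 30 a_6 + 10 a_5 - a_4 = 0  ->  30 a_6 = -10 a_5 + a_4 = 55/24  ->  a_6 = 11/144
Truncated series: y(x) = -1 - x + (5/2) x^2 - (4/3) x^3 + (11/24) x^4 - (11/60) x^5 + (11/144) x^6 + O(x^7).

a_0 = -1; a_1 = -1; a_2 = 5/2; a_3 = -4/3; a_4 = 11/24; a_5 = -11/60; a_6 = 11/144


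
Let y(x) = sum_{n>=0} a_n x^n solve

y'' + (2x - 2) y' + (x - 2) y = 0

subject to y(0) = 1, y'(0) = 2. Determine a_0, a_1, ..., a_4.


Ansatz: y(x) = sum_{n>=0} a_n x^n, so y'(x) = sum_{n>=1} n a_n x^(n-1) and y''(x) = sum_{n>=2} n(n-1) a_n x^(n-2).
Substitute into P(x) y'' + Q(x) y' + R(x) y = 0 with P(x) = 1, Q(x) = 2x - 2, R(x) = x - 2, and match powers of x.
Initial conditions: a_0 = 1, a_1 = 2.
Setting the coefficient of each power of x to zero and solving order by order (substituting the coefficients already found):
  x^0: 2 a_2 - 2 a_1 - 2 a_0 = 0  ->  2 a_2 = 2 a_1 + 2 a_0 = 6  ->  a_2 = 3
  x^1: 6 a_3 - 4 a_2 + a_0 = 0  ->  6 a_3 = 4 a_2 - a_0 = 11  ->  a_3 = 11/6
  x^2: 12 a_4 - 6 a_3 + 2 a_2 + a_1 = 0  ->  12 a_4 = 6 a_3 - 2 a_2 - a_1 = 3  ->  a_4 = 1/4
Truncated series: y(x) = 1 + 2 x + 3 x^2 + (11/6) x^3 + (1/4) x^4 + O(x^5).

a_0 = 1; a_1 = 2; a_2 = 3; a_3 = 11/6; a_4 = 1/4


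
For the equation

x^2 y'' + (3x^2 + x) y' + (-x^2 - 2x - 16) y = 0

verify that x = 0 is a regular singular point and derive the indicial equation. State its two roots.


Divide by x^2 to reach normal form y'' + P_1(x) y' + P_2(x) y = 0 with P_1(x) = 3 + 1/x and P_2(x) = -1 - 2/x - 16/x^2.
x = 0 is a singular point because the y'-coefficient 3 + 1/x has a pole at x = 0 and the y-coefficient -1 - 2/x - 16/x^2 has a pole at x = 0.
It is a regular singular point because x P_1(x) = p(x) = 3x + 1 and x^2 P_2(x) = q(x) = -x^2 - 2x - 16 are polynomials, hence analytic at x = 0.
p(0) = 1,  q(0) = -16.
Indicial equation: r(r-1) + p(0) r + q(0) = 0, i.e. r^2 + (p(0) - 1) r + q(0) = 0, i.e. r^2 - 16 = 0.
Discriminant: (0)^2 - 4(-16) = 64, so r = (0 ± 8)/2.
Solving: r_1 = 4, r_2 = -4.

indicial: r^2 - 16 = 0; roots r_1 = 4, r_2 = -4


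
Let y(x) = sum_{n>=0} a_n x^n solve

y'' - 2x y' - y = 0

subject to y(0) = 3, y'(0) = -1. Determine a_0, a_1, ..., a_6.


Ansatz: y(x) = sum_{n>=0} a_n x^n, so y'(x) = sum_{n>=1} n a_n x^(n-1) and y''(x) = sum_{n>=2} n(n-1) a_n x^(n-2).
Substitute into P(x) y'' + Q(x) y' + R(x) y = 0 with P(x) = 1, Q(x) = -2x, R(x) = -1, and match powers of x.
Initial conditions: a_0 = 3, a_1 = -1.
Setting the coefficient of each power of x to zero and solving order by order (substituting the coefficients already found):
  x^0: 2 a_2 - a_0 = 0  ->  2 a_2 = a_0 = 3  ->  a_2 = 3/2
  x^1: 6 a_3 - 3 a_1 = 0  ->  6 a_3 = 3 a_1 = -3  ->  a_3 = -1/2
  x^2: 12 a_4 - 5 a_2 = 0  ->  12 a_4 = 5 a_2 = 15/2  ->  a_4 = 5/8
  x^3: 20 a_5 - 7 a_3 = 0  ->  20 a_5 = 7 a_3 = -7/2  ->  a_5 = -7/40
  x^4: 30 a_6 - 9 a_4 = 0  ->  30 a_6 = 9 a_4 = 45/8  ->  a_6 = 3/16
Truncated series: y(x) = 3 - x + (3/2) x^2 - (1/2) x^3 + (5/8) x^4 - (7/40) x^5 + (3/16) x^6 + O(x^7).

a_0 = 3; a_1 = -1; a_2 = 3/2; a_3 = -1/2; a_4 = 5/8; a_5 = -7/40; a_6 = 3/16


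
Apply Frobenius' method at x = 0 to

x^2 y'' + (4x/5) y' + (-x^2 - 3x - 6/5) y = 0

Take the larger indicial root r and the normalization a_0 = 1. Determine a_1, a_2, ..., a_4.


Write in Frobenius form y'' + (p(x)/x) y' + (q(x)/x^2) y = 0:
  p(x) = 4/5,  q(x) = -x^2 - 3x - 6/5.
Indicial equation: r(r-1) + (4/5) r + (-6/5) = 0 -> roots r_1 = 6/5, r_2 = -1.
Take r = r_1 = 6/5. Let y(x) = x^r sum_{n>=0} a_n x^n with a_0 = 1.
Substitute y = x^r sum a_n x^n and match x^{r+n}. The recurrence is
  D(n) a_n - 3 a_{n-1} - 1 a_{n-2} = 0,  where D(n) = (r+n)(r+n-1) + (4/5)(r+n) + (-6/5).
  a_n = [3 a_{n-1} + 1 a_{n-2}] / D(n).
Since the indicial polynomial factors as (r - r_1)(r - r_2), D(n) = (r_1 + n - r_1)(r_1 + n - r_2) = n(n + 11/5).
Evaluating step by step (a_0 = 1):
  n = 1: D(1) = 1(1 + 11/5) = 16/5; numerator = 3(1) = 3; a_1 = (3)/(16/5) = 15/16
  n = 2: D(2) = 2(2 + 11/5) = 42/5; numerator = 3(15/16) + 1(1) = 61/16; a_2 = (61/16)/(42/5) = 305/672
  n = 3: D(3) = 3(3 + 11/5) = 78/5; numerator = 3(305/672) + 1(15/16) = 515/224; a_3 = (515/224)/(78/5) = 2575/17472
  n = 4: D(4) = 4(4 + 11/5) = 124/5; numerator = 3(2575/17472) + 1(305/672) = 15655/17472; a_4 = (15655/17472)/(124/5) = 2525/69888

r = 6/5; a_0 = 1; a_1 = 15/16; a_2 = 305/672; a_3 = 2575/17472; a_4 = 2525/69888


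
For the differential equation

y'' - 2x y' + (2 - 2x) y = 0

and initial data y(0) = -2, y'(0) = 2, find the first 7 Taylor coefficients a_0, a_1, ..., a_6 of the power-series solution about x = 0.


Ansatz: y(x) = sum_{n>=0} a_n x^n, so y'(x) = sum_{n>=1} n a_n x^(n-1) and y''(x) = sum_{n>=2} n(n-1) a_n x^(n-2).
Substitute into P(x) y'' + Q(x) y' + R(x) y = 0 with P(x) = 1, Q(x) = -2x, R(x) = 2 - 2x, and match powers of x.
Initial conditions: a_0 = -2, a_1 = 2.
Setting the coefficient of each power of x to zero and solving order by order (substituting the coefficients already found):
  x^0: 2 a_2 + 2 a_0 = 0  ->  2 a_2 = -2 a_0 = 4  ->  a_2 = 2
  x^1: 6 a_3 - 2 a_0 = 0  ->  6 a_3 = 2 a_0 = -4  ->  a_3 = -2/3
  x^2: 12 a_4 - 2 a_2 - 2 a_1 = 0  ->  12 a_4 = 2 a_2 + 2 a_1 = 8  ->  a_4 = 2/3
  x^3: 20 a_5 - 4 a_3 - 2 a_2 = 0  ->  20 a_5 = 4 a_3 + 2 a_2 = 4/3  ->  a_5 = 1/15
  x^4: 30 a_6 - 6 a_4 - 2 a_3 = 0  ->  30 a_6 = 6 a_4 + 2 a_3 = 8/3  ->  a_6 = 4/45
Truncated series: y(x) = -2 + 2 x + 2 x^2 - (2/3) x^3 + (2/3) x^4 + (1/15) x^5 + (4/45) x^6 + O(x^7).

a_0 = -2; a_1 = 2; a_2 = 2; a_3 = -2/3; a_4 = 2/3; a_5 = 1/15; a_6 = 4/45


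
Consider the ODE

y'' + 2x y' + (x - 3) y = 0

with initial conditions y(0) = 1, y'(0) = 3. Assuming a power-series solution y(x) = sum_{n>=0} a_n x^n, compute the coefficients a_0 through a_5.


Ansatz: y(x) = sum_{n>=0} a_n x^n, so y'(x) = sum_{n>=1} n a_n x^(n-1) and y''(x) = sum_{n>=2} n(n-1) a_n x^(n-2).
Substitute into P(x) y'' + Q(x) y' + R(x) y = 0 with P(x) = 1, Q(x) = 2x, R(x) = x - 3, and match powers of x.
Initial conditions: a_0 = 1, a_1 = 3.
Setting the coefficient of each power of x to zero and solving order by order (substituting the coefficients already found):
  x^0: 2 a_2 - 3 a_0 = 0  ->  2 a_2 = 3 a_0 = 3  ->  a_2 = 3/2
  x^1: 6 a_3 - a_1 + a_0 = 0  ->  6 a_3 = a_1 - a_0 = 2  ->  a_3 = 1/3
  x^2: 12 a_4 + a_2 + a_1 = 0  ->  12 a_4 = -a_2 - a_1 = -9/2  ->  a_4 = -3/8
  x^3: 20 a_5 + 3 a_3 + a_2 = 0  ->  20 a_5 = -3 a_3 - a_2 = -5/2  ->  a_5 = -1/8
Truncated series: y(x) = 1 + 3 x + (3/2) x^2 + (1/3) x^3 - (3/8) x^4 - (1/8) x^5 + O(x^6).

a_0 = 1; a_1 = 3; a_2 = 3/2; a_3 = 1/3; a_4 = -3/8; a_5 = -1/8


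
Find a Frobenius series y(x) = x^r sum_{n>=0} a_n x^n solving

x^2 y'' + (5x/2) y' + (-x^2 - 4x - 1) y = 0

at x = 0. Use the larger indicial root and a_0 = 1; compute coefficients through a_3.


Write in Frobenius form y'' + (p(x)/x) y' + (q(x)/x^2) y = 0:
  p(x) = 5/2,  q(x) = -x^2 - 4x - 1.
Indicial equation: r(r-1) + (5/2) r + (-1) = 0 -> roots r_1 = 1/2, r_2 = -2.
Take r = r_1 = 1/2. Let y(x) = x^r sum_{n>=0} a_n x^n with a_0 = 1.
Substitute y = x^r sum a_n x^n and match x^{r+n}. The recurrence is
  D(n) a_n - 4 a_{n-1} - 1 a_{n-2} = 0,  where D(n) = (r+n)(r+n-1) + (5/2)(r+n) + (-1).
  a_n = [4 a_{n-1} + 1 a_{n-2}] / D(n).
Since the indicial polynomial factors as (r - r_1)(r - r_2), D(n) = (r_1 + n - r_1)(r_1 + n - r_2) = n(n + 5/2).
Evaluating step by step (a_0 = 1):
  n = 1: D(1) = 1(1 + 5/2) = 7/2; numerator = 4(1) = 4; a_1 = (4)/(7/2) = 8/7
  n = 2: D(2) = 2(2 + 5/2) = 9; numerator = 4(8/7) + 1(1) = 39/7; a_2 = (39/7)/(9) = 13/21
  n = 3: D(3) = 3(3 + 5/2) = 33/2; numerator = 4(13/21) + 1(8/7) = 76/21; a_3 = (76/21)/(33/2) = 152/693

r = 1/2; a_0 = 1; a_1 = 8/7; a_2 = 13/21; a_3 = 152/693


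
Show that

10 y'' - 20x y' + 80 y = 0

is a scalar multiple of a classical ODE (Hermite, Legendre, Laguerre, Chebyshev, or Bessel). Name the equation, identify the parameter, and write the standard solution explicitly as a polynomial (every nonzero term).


All three coefficients share the factor 10; dividing through by 10 gives  y'' - 2x y' + 8 y = 0.
This matches the Hermite equation y'' - 2x y' + 2n y = 0 with 2n = 8, so n = 4; the polynomial solution is H_4(x).
With y = sum_k a_k x^k, matching x^k gives (k+2)(k+1) a_{k+2} = 2(k - n) a_k = 2(k - 4) a_k. The right side vanishes at k = 4, so the series with the parity of 4 terminates at degree 4.
Standard normalization: leading coefficient of H_n is 2^n, so a_4 = 2^4 = 16. Work downward with a_k = (k+1)(k+2) a_{k+2} / (2(k - n)):
  a_2 = (3)(4)(16) / (2(2 - 4)) = 192/(-4) = -48
  a_0 = (1)(2)(-48) / (2(0 - 4)) = -96/(-8) = 12
Hence H_4(x) = 16 x^4 - 48 x^2 + 12.

H_4(x); series = 16 x^4 - 48 x^2 + 12


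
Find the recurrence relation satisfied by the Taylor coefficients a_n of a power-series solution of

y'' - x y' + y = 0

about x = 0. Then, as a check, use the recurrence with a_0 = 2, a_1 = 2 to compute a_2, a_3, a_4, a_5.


Substitute y = sum_n a_n x^n.
y''(x) has coefficient (n+2)(n+1) a_{n+2} at x^n;
-x y'(x) has coefficient -n a_n at x^n (shift);
y(x) has coefficient 1 a_n at x^n.
Matching x^n: (n+2)(n+1) a_{n+2} + (-n + 1) a_n = 0.
Thus a_{n+2} = (n - 1) / ((n+1)(n+2)) * a_n.

Check with a_0 = 2, a_1 = 2 (apply the recurrence for n = 0, 1, 2, 3): a_0 = 2, a_1 = 2, a_2 = -1, a_3 = 0, a_4 = -1/12, a_5 = 0.

a_(n+2) = (n - 1) / ((n+1)(n+2)) * a_n; check: a_0 = 2, a_1 = 2, a_2 = -1, a_3 = 0, a_4 = -1/12, a_5 = 0


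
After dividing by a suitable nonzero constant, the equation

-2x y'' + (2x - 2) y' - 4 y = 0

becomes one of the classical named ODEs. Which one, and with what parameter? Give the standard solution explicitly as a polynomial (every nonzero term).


All three coefficients share the factor -2; dividing through by -2 gives  x y'' + (1 - x) y' + 2 y = 0.
This matches the Laguerre equation x y'' + (1 - x) y' + n y = 0 with n = 2; the polynomial solution is L_2(x).
With y = sum_k a_k x^k, matching x^k gives (k+1)k a_{k+1} + (k+1) a_{k+1} - k a_k + n a_k = 0, i.e. (k+1)^2 a_{k+1} = (k - n) a_k = (k - 2) a_k. The right side vanishes at k = 2, so the series terminates at degree 2.
Standard normalization L_n(0) = 1 gives a_0 = 1. Work upward with a_{k+1} = (k - 2) a_k / (k+1)^2:
  a_1 = (0 - 2)(1) / 1^2 = -2/1 = -2
  a_2 = (1 - 2)(-2) / 2^2 = 2/4 = 1/2
Hence L_2(x) = x^2/2 - 2 x + 1.

L_2(x); series = x^2/2 - 2 x + 1


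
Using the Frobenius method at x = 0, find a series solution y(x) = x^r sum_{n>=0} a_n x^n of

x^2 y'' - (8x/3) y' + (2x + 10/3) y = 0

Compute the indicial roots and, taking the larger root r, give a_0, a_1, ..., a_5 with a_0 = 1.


Write in Frobenius form y'' + (p(x)/x) y' + (q(x)/x^2) y = 0:
  p(x) = -8/3,  q(x) = 2x + 10/3.
Indicial equation: r(r-1) + (-8/3) r + (10/3) = 0 -> roots r_1 = 2, r_2 = 5/3.
Take r = r_1 = 2. Let y(x) = x^r sum_{n>=0} a_n x^n with a_0 = 1.
Substitute y = x^r sum a_n x^n and match x^{r+n}. The recurrence is
  D(n) a_n + 2 a_{n-1} = 0,  where D(n) = (r+n)(r+n-1) + (-8/3)(r+n) + (10/3).
  a_n = -2 / D(n) * a_{n-1}.
Since the indicial polynomial factors as (r - r_1)(r - r_2), D(n) = (r_1 + n - r_1)(r_1 + n - r_2) = n(n + 1/3).
Evaluating step by step (a_0 = 1):
  n = 1: D(1) = 1(1 + 1/3) = 4/3; numerator = -2(1) = -2; a_1 = (-2)/(4/3) = -3/2
  n = 2: D(2) = 2(2 + 1/3) = 14/3; numerator = -2(-3/2) = 3; a_2 = (3)/(14/3) = 9/14
  n = 3: D(3) = 3(3 + 1/3) = 10; numerator = -2(9/14) = -9/7; a_3 = (-9/7)/(10) = -9/70
  n = 4: D(4) = 4(4 + 1/3) = 52/3; numerator = -2(-9/70) = 9/35; a_4 = (9/35)/(52/3) = 27/1820
  n = 5: D(5) = 5(5 + 1/3) = 80/3; numerator = -2(27/1820) = -27/910; a_5 = (-27/910)/(80/3) = -81/72800

r = 2; a_0 = 1; a_1 = -3/2; a_2 = 9/14; a_3 = -9/70; a_4 = 27/1820; a_5 = -81/72800
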